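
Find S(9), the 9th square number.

The 9th square number is n² with n = 9.
9² = 81.

81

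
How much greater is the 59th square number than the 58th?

117

n² − (n−1)² = 2n − 1, so 59² − 58² = 2·59 − 1 = 117.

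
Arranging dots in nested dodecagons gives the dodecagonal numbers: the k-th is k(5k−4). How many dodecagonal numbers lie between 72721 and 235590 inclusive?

97

The n-th dodecagonal number is n(5n−4).
Smallest index with value ≥ 72721: n = 121 (giving 72721).
Largest index with value ≤ 235590: n = 217 (giving 234577).
Indices 121 through 217: 97 terms.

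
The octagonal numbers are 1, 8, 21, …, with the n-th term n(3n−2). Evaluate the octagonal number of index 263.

206981

The 263rd octagonal number is n(3n−2) with n = 263.
263·(3·263 − 2) = 263·787 = 206981.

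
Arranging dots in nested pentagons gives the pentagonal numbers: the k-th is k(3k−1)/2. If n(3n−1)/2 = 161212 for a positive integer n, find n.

328

Set n(3n−1)/2 = 161212, giving 3n² − n − 322424 = 0.
So n = (1 + 1967) / 6 = 1968/6 = 328.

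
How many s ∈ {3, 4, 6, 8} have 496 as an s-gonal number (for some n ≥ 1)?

2

s = 3: P(3, 31) = 496. ✓
s = 4: P(4, 22) = 484 and P(4, 23) = 529; 496 is not s-gonal.
s = 6: P(6, 16) = 496. ✓
s = 8: P(8, 13) = 481 and P(8, 14) = 560; 496 is not s-gonal.
Hits: s ∈ {3, 6} → 2.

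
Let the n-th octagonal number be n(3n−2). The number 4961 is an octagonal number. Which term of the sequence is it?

Set n(3n−2) = 4961, giving 3n² − 2n − 4961 = 0.
So n = (2 + 244) / 6 = 246/6 = 41.
Check: 41·(3·41 − 2) = 4961. ✓

41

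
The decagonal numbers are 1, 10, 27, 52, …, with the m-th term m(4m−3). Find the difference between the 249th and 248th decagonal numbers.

Consecutive decagonal numbers differ by 8n − 7: here 8·249 − 7 = 1985.

1985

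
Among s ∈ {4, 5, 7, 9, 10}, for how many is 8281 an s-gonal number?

s = 4: P(4, 91) = 8281. ✓
s = 5: P(5, 74) = 8177 and P(5, 75) = 8400; 8281 is not s-gonal.
s = 7: P(7, 57) = 8037 and P(7, 58) = 8323; 8281 is not s-gonal.
s = 9: P(9, 49) = 8281. ✓
s = 10: P(10, 45) = 7965 and P(10, 46) = 8326; 8281 is not s-gonal.
Hits: s ∈ {4, 9} → 2.

2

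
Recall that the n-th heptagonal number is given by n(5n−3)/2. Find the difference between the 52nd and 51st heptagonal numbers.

256

Consecutive heptagonal numbers differ by 5n − 4: here 5·52 − 4 = 256.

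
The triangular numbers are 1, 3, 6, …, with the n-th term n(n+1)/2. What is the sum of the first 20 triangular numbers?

1540

Σ i(i+1)/2 = (Σi² + Σi) / 2 over i = 1..20.
Σi = 210 and Σi² = 2870.
(1·2870 + 1·210) / 2 = 3080/2 = 1540.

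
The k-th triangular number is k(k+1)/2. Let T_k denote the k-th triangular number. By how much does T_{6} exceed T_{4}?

11

6·7/2 = 21 and 4·5/2 = 10.
Difference: 21 − 10 = 11.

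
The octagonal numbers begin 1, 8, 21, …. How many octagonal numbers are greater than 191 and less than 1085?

The n-th octagonal number is n(3n−2).
Smallest index with value > 191: n = 9 (giving 225).
Largest index with value < 1085: n = 19 (giving 1045).
Indices 9 through 19: 11 terms.

11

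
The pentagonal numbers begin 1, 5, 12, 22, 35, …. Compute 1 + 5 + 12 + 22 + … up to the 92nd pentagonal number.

393576

Σ i(3i−1)/2 = (3Σi² − Σi) / 2 over i = 1..92.
Σi = 4278 and Σi² = 263810.
(3·263810 − 1·4278) / 2 = 787152/2 = 393576.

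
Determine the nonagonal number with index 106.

39061

The 106th nonagonal number is n(7n−5)/2 with n = 106.
106·(7·106 − 5)/2 = 106·737/2 = 39061.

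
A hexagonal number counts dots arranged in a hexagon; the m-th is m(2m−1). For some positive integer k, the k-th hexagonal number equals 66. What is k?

6

Set n(2n−1) = 66, giving 2n² − n − 66 = 0.
So n = (1 + 23) / 4 = 24/4 = 6.
Check: 6·(2·6 − 1) = 66. ✓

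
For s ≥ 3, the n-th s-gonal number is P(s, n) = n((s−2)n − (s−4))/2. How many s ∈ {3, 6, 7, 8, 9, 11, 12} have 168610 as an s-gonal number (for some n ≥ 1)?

s = 3: P(3, 580) = 168490 and P(3, 581) = 169071; 168610 is not s-gonal.
s = 6: P(6, 290) = 167910 and P(6, 291) = 169071; 168610 is not s-gonal.
s = 7: P(7, 260) = 168610. ✓
s = 8: P(8, 237) = 168033 and P(8, 238) = 169456; 168610 is not s-gonal.
s = 9: P(9, 219) = 167316 and P(9, 220) = 168850; 168610 is not s-gonal.
s = 11: P(11, 193) = 166945 and P(11, 194) = 168683; 168610 is not s-gonal.
s = 12: P(12, 184) = 168544 and P(12, 185) = 170385; 168610 is not s-gonal.
Hits: s ∈ {7} → 1.

1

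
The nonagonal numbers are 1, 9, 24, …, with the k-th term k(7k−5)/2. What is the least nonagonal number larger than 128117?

128544

Solve n(7n−5)/2 > 128117 for integer n.
The largest n with value ≤ 128117 is 191 (since 127206 ≤ 128117 < 128544), so the first above is n = 192, value 128544.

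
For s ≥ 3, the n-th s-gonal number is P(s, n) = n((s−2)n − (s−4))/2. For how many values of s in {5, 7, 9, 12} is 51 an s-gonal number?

s = 5: P(5, 6) = 51. ✓
s = 7: P(7, 4) = 34 and P(7, 5) = 55; 51 is not s-gonal.
s = 9: P(9, 4) = 46 and P(9, 5) = 75; 51 is not s-gonal.
s = 12: P(12, 3) = 33 and P(12, 4) = 64; 51 is not s-gonal.
Hits: s ∈ {5} → 1.

1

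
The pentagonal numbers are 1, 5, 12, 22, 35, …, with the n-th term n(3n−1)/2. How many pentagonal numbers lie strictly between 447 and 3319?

30

The n-th pentagonal number is n(3n−1)/2.
Smallest index with value > 447: n = 18 (giving 477).
Largest index with value < 3319: n = 47 (giving 3290).
Indices 18 through 47: 30 terms.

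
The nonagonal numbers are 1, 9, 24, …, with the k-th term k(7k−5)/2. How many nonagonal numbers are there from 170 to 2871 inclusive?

The n-th nonagonal number is n(7n−5)/2.
Smallest index with value ≥ 170: n = 8 (giving 204).
Largest index with value ≤ 2871: n = 29 (giving 2871).
Indices 8 through 29: 22 terms.

22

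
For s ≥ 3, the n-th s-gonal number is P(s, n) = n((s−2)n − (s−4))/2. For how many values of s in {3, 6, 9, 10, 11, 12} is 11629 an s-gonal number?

1

s = 3: P(3, 152) = 11628 and P(3, 153) = 11781; 11629 is not s-gonal.
s = 6: P(6, 76) = 11476 and P(6, 77) = 11781; 11629 is not s-gonal.
s = 9: P(9, 58) = 11629. ✓
s = 10: P(10, 54) = 11502 and P(10, 55) = 11935; 11629 is not s-gonal.
s = 11: P(11, 51) = 11526 and P(11, 52) = 11986; 11629 is not s-gonal.
s = 12: P(12, 48) = 11328 and P(12, 49) = 11809; 11629 is not s-gonal.
Hits: s ∈ {9} → 1.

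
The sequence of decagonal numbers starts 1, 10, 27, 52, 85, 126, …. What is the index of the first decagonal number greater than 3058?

Solve n(4n−3) > 3058 for integer n.
The largest n with value ≤ 3058 is 28 (since 3052 ≤ 3058 < 3277), so the first above is n = 29, value 3277.

29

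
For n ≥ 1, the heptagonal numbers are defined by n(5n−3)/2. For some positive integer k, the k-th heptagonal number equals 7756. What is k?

56

Set n(5n−3)/2 = 7756, giving 5n² − 3n − 15512 = 0.
The discriminant is 9 + 40·7756 = 310249, and √310249 = 557.
So n = (3 + 557) / 10 = 560/10 = 56.
Check: 56·(5·56 − 3)/2 = 7756. ✓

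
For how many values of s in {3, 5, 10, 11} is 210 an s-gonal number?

s = 3: P(3, 20) = 210. ✓
s = 5: P(5, 12) = 210. ✓
s = 10: P(10, 7) = 175 and P(10, 8) = 232; 210 is not s-gonal.
s = 11: P(11, 7) = 196 and P(11, 8) = 260; 210 is not s-gonal.
Hits: s ∈ {3, 5} → 2.

2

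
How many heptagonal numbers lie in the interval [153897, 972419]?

The n-th heptagonal number is n(5n−3)/2.
Smallest index with value ≥ 153897: n = 249 (giving 154629).
Largest index with value ≤ 972419: n = 623 (giving 969388).
Indices 249 through 623: 375 terms.

375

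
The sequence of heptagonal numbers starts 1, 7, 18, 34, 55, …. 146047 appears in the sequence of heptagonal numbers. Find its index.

Set n(5n−3)/2 = 146047, giving 5n² − 3n − 292094 = 0.
The discriminant is 9 + 40·146047 = 5841889, and √5841889 = 2417.
So n = (3 + 2417) / 10 = 2420/10 = 242.
Check: 242·(5·242 − 3)/2 = 146047. ✓

242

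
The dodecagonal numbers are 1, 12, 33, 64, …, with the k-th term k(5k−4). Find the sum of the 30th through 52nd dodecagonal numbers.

194603

Σ i(5i−4) = 5Σi² − 4Σi over i = 30..52.
Σi = 1378 − 435 = 943 and Σi² = 48230 − 8555 = 39675.
5·39675 − 4·943 = 194603.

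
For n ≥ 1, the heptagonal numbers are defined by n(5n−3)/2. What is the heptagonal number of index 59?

The 59th heptagonal number is n(5n−3)/2 with n = 59.
59·(5·59 − 3)/2 = 59·292/2 = 59·146 = 8614.

8614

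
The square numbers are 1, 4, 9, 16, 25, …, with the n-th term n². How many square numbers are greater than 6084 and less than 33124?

The n-th square number is n².
Smallest index with value > 6084: n = 79 (giving 6241).
Largest index with value < 33124: n = 181 (giving 32761).
Indices 79 through 181: 103 terms.

103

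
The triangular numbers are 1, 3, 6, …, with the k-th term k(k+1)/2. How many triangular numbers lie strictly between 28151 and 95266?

The n-th triangular number is n(n+1)/2.
Smallest index with value > 28151: n = 237 (giving 28203).
Largest index with value < 95266: n = 435 (giving 94830).
Indices 237 through 435: 199 terms.

199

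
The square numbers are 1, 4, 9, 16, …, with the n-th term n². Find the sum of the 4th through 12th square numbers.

636

Σ_{i=4}^{12} i² = 650 − 14 = 636.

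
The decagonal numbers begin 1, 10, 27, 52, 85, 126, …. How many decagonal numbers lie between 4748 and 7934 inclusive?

10

The n-th decagonal number is n(4n−3).
Smallest index with value ≥ 4748: n = 35 (giving 4795).
Largest index with value ≤ 7934: n = 44 (giving 7612).
Indices 35 through 44: 10 terms.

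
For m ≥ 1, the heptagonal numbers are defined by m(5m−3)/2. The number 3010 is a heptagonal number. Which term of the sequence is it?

Set n(5n−3)/2 = 3010, giving 5n² − 3n − 6020 = 0.
So n = (3 + 347) / 10 = 350/10 = 35.

35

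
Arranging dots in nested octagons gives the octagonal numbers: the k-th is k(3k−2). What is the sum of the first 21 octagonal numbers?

Σ i(3i−2) = 3Σi² − 2Σi over i = 1..21.
Σi = 231 and Σi² = 3311.
3·3311 − 2·231 = 9471.

9471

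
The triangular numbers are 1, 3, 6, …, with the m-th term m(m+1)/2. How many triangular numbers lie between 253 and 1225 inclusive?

The n-th triangular number is n(n+1)/2.
Smallest index with value ≥ 253: n = 22 (giving 253).
Largest index with value ≤ 1225: n = 49 (giving 1225).
Indices 22 through 49: 28 terms.

28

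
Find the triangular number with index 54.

The 54th triangular number is n(n+1)/2 with n = 54.
54·55/2 = 2970/2 = 1485.

1485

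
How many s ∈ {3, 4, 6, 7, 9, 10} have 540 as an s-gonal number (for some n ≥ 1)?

s = 3: P(3, 32) = 528 and P(3, 33) = 561; 540 is not s-gonal.
s = 4: P(4, 23) = 529 and P(4, 24) = 576; 540 is not s-gonal.
s = 6: P(6, 16) = 496 and P(6, 17) = 561; 540 is not s-gonal.
s = 7: P(7, 15) = 540. ✓
s = 9: P(9, 12) = 474 and P(9, 13) = 559; 540 is not s-gonal.
s = 10: P(10, 12) = 540. ✓
Hits: s ∈ {7, 10} → 2.

2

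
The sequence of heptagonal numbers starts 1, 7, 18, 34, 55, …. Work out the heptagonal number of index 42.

4347

42·(5·42 − 3)/2 = 42·207/2 = 4347.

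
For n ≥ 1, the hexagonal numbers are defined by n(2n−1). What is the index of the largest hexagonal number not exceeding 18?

Solve n(2n−1) ≤ 18 for integer n.
n = 3 gives 15 ≤ 18, while n = 4 gives 28 > 18; so the answer is index 3.

3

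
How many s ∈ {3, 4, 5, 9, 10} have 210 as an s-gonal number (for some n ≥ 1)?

2

s = 3: P(3, 20) = 210. ✓
s = 4: P(4, 14) = 196 and P(4, 15) = 225; 210 is not s-gonal.
s = 5: P(5, 12) = 210. ✓
s = 9: P(9, 8) = 204 and P(9, 9) = 261; 210 is not s-gonal.
s = 10: P(10, 7) = 175 and P(10, 8) = 232; 210 is not s-gonal.
Hits: s ∈ {3, 5} → 2.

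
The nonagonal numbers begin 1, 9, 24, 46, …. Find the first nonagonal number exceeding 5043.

Solve n(7n−5)/2 > 5043 for integer n.
The largest n with value ≤ 5043 is 38 (since 4959 ≤ 5043 < 5226), so the first above is n = 39, value 5226.

5226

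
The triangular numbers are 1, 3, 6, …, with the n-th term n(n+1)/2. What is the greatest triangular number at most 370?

Solve n(n+1)/2 ≤ 370 for integer n.
n = 26 gives 351 ≤ 370, while n = 27 gives 378 > 370; so the answer is 351.

351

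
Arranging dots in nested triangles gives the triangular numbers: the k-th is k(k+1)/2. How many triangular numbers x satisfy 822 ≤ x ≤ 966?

3

The n-th triangular number is n(n+1)/2.
Smallest index with value ≥ 822: n = 41 (giving 861).
Largest index with value ≤ 966: n = 43 (giving 946).
Indices 41 through 43: 3 terms.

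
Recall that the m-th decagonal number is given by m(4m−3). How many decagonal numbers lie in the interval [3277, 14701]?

33

The n-th decagonal number is n(4n−3).
Smallest index with value ≥ 3277: n = 29 (giving 3277).
Largest index with value ≤ 14701: n = 61 (giving 14701).
Indices 29 through 61: 33 terms.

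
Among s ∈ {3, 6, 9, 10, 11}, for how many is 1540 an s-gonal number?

s = 3: P(3, 55) = 1540. ✓
s = 6: P(6, 28) = 1540. ✓
s = 9: P(9, 21) = 1491 and P(9, 22) = 1639; 1540 is not s-gonal.
s = 10: P(10, 20) = 1540. ✓
s = 11: P(11, 18) = 1395 and P(11, 19) = 1558; 1540 is not s-gonal.
Hits: s ∈ {3, 6, 10} → 3.

3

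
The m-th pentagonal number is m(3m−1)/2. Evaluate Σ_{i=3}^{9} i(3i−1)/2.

399

Σ i(3i−1)/2 = (3Σi² − Σi) / 2 over i = 3..9.
Σi = 45 − 3 = 42 and Σi² = 285 − 5 = 280.
(3·280 − 1·42) / 2 = 798/2 = 399.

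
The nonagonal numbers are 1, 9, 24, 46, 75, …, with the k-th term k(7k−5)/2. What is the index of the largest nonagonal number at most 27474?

88

Solve n(7n−5)/2 ≤ 27474 for integer n.
n = 88 gives 26884 ≤ 27474, while n = 89 gives 27501 > 27474; so the answer is index 88.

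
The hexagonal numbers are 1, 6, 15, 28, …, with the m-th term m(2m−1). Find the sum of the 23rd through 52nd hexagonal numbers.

Σ i(2i−1) = 2Σi² − Σi over i = 23..52.
Σi = 1378 − 253 = 1125 and Σi² = 48230 − 3795 = 44435.
2·44435 − 1·1125 = 87745.

87745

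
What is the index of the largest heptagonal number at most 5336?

Solve n(5n−3)/2 ≤ 5336 for integer n.
n = 46 gives 5221 ≤ 5336, while n = 47 gives 5452 > 5336; so the answer is index 46.

46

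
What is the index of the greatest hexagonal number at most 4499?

47

Solve n(2n−1) ≤ 4499 for integer n.
n = 47 gives 4371 ≤ 4499, while n = 48 gives 4560 > 4499; so the answer is index 47.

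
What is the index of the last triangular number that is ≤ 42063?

Solve n(n+1)/2 ≤ 42063 for integer n.
n = 289 gives 41905 ≤ 42063, while n = 290 gives 42195 > 42063; so the answer is index 289.

289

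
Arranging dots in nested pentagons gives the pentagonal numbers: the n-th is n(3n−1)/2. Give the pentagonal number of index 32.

32·(3·32 − 1)/2 = 32·95/2 = 1520.

1520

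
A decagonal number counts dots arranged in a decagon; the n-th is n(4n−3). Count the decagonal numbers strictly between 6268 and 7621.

The n-th decagonal number is n(4n−3).
Smallest index with value > 6268: n = 40 (giving 6280).
Largest index with value < 7621: n = 44 (giving 7612).
Indices 40 through 44: 5 terms.

5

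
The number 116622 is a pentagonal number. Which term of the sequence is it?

Set n(3n−1)/2 = 116622, giving 3n² − n − 233244 = 0.
So n = (1 + 1673) / 6 = 1674/6 = 279.

279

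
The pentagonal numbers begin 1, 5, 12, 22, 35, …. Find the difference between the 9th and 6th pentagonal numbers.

9·(3·9 − 1)/2 = 117 and 6·(3·6 − 1)/2 = 51.
Difference: 117 − 51 = 66.

66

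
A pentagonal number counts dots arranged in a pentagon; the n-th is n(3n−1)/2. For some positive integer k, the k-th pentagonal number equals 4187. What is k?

53

Set n(3n−1)/2 = 4187, giving 3n² − n − 8374 = 0.
The discriminant is 1 + 24·4187 = 100489, and √100489 = 317.
So n = (1 + 317) / 6 = 318/6 = 53.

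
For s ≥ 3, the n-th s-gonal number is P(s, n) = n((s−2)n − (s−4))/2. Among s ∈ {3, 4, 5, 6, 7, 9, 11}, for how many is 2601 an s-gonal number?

s = 3: P(3, 71) = 2556 and P(3, 72) = 2628; 2601 is not s-gonal.
s = 4: P(4, 51) = 2601. ✓
s = 5: P(5, 41) = 2501 and P(5, 42) = 2625; 2601 is not s-gonal.
s = 6: P(6, 36) = 2556 and P(6, 37) = 2701; 2601 is not s-gonal.
s = 7: P(7, 32) = 2512 and P(7, 33) = 2673; 2601 is not s-gonal.
s = 9: P(9, 27) = 2484 and P(9, 28) = 2674; 2601 is not s-gonal.
s = 11: P(11, 24) = 2508 and P(11, 25) = 2725; 2601 is not s-gonal.
Hits: s ∈ {4} → 1.

1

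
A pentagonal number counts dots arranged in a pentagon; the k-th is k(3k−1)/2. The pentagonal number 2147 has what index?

Set n(3n−1)/2 = 2147, giving 3n² − n − 4294 = 0.
So n = (1 + 227) / 6 = 228/6 = 38.

38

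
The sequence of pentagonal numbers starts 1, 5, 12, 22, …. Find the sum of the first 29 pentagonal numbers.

Σ i(3i−1)/2 = (3Σi² − Σi) / 2 over i = 1..29.
Σi = 435 and Σi² = 8555.
(3·8555 − 1·435) / 2 = 25230/2 = 12615.

12615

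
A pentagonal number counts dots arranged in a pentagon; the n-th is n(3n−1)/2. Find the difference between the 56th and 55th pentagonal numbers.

Consecutive pentagonal numbers differ by 3n − 2: here 3·56 − 2 = 166.

166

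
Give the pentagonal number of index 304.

The 304th pentagonal number is n(3n−1)/2 with n = 304.
304·(3·304 − 1)/2 = 304·911/2 = 138472.

138472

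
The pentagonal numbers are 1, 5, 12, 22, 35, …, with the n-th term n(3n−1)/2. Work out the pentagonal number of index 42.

2625

The 42nd pentagonal number is n(3n−1)/2 with n = 42.
42·(3·42 − 1)/2 = 42·125/2 = 2625.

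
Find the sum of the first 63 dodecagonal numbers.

Σ i(5i−4) = 5Σi² − 4Σi over i = 1..63.
Σi = 2016 and Σi² = 85344.
5·85344 − 4·2016 = 418656.

418656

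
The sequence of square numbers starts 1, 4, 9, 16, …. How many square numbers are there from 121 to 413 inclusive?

10

The n-th square number is n².
Smallest index with value ≥ 121: n = 11 (giving 121).
Largest index with value ≤ 413: n = 20 (giving 400).
Indices 11 through 20: 10 terms.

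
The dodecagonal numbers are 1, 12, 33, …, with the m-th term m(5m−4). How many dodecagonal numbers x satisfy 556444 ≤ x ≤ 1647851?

The n-th dodecagonal number is n(5n−4).
Smallest index with value ≥ 556444: n = 334 (giving 556444).
Largest index with value ≤ 1647851: n = 574 (giving 1645084).
Indices 334 through 574: 241 terms.

241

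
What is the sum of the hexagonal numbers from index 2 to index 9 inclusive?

524

Σ i(2i−1) = 2Σi² − Σi over i = 2..9.
Σi = 45 − 1 = 44 and Σi² = 285 − 1 = 284.
2·284 − 1·44 = 524.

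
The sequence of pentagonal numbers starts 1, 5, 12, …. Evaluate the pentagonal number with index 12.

The 12th pentagonal number is n(3n−1)/2 with n = 12.
12·(3·12 − 1)/2 = 12·35/2 = 210.

210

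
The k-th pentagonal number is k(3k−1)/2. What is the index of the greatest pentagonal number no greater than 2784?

43

Solve n(3n−1)/2 ≤ 2784 for integer n.
n = 43 gives 2752 ≤ 2784, while n = 44 gives 2882 > 2784; so the answer is index 43.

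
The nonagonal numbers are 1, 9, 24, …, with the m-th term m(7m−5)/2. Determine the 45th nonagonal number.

6975

The 45th nonagonal number is n(7n−5)/2 with n = 45.
45·(7·45 − 5)/2 = 45·310/2 = 45·155 = 6975.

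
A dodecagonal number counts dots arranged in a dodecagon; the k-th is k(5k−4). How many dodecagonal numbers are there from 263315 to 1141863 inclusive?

249

The n-th dodecagonal number is n(5n−4).
Smallest index with value ≥ 263315: n = 230 (giving 263580).
Largest index with value ≤ 1141863: n = 478 (giving 1140508).
Indices 230 through 478: 249 terms.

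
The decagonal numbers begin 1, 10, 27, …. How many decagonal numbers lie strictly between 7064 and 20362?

The n-th decagonal number is n(4n−3).
Smallest index with value > 7064: n = 43 (giving 7267).
Largest index with value < 20362: n = 71 (giving 19951).
Indices 43 through 71: 29 terms.

29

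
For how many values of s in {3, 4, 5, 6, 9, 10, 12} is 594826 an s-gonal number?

s = 3: P(3, 1090) = 594595 and P(3, 1091) = 595686; 594826 is not s-gonal.
s = 4: P(4, 771) = 594441 and P(4, 772) = 595984; 594826 is not s-gonal.
s = 5: P(5, 629) = 593147 and P(5, 630) = 595035; 594826 is not s-gonal.
s = 6: P(6, 545) = 593505 and P(6, 546) = 595686; 594826 is not s-gonal.
s = 9: P(9, 412) = 593074 and P(9, 413) = 595959; 594826 is not s-gonal.
s = 10: P(10, 386) = 594826. ✓
s = 12: P(12, 345) = 593745 and P(12, 346) = 597196; 594826 is not s-gonal.
Hits: s ∈ {10} → 1.

1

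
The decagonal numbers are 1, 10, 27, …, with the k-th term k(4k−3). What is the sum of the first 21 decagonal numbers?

12551

Σ i(4i−3) = 4Σi² − 3Σi over i = 1..21.
Σi = 231 and Σi² = 3311.
4·3311 − 3·231 = 12551.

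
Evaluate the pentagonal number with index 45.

The 45th pentagonal number is n(3n−1)/2 with n = 45.
45·(3·45 − 1)/2 = 45·134/2 = 45·67 = 3015.

3015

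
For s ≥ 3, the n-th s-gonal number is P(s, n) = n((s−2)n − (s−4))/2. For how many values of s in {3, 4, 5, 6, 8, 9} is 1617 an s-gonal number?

1

s = 3: P(3, 56) = 1596 and P(3, 57) = 1653; 1617 is not s-gonal.
s = 4: P(4, 40) = 1600 and P(4, 41) = 1681; 1617 is not s-gonal.
s = 5: P(5, 33) = 1617. ✓
s = 6: P(6, 28) = 1540 and P(6, 29) = 1653; 1617 is not s-gonal.
s = 8: P(8, 23) = 1541 and P(8, 24) = 1680; 1617 is not s-gonal.
s = 9: P(9, 21) = 1491 and P(9, 22) = 1639; 1617 is not s-gonal.
Hits: s ∈ {5} → 1.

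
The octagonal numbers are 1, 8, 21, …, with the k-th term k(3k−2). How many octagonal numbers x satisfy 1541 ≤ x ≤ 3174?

The n-th octagonal number is n(3n−2).
Smallest index with value ≥ 1541: n = 23 (giving 1541).
Largest index with value ≤ 3174: n = 32 (giving 3008).
Indices 23 through 32: 10 terms.

10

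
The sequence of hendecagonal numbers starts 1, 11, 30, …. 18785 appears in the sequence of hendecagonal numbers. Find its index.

Set n(9n−7)/2 = 18785, giving 9n² − 7n − 37570 = 0.
The discriminant is 49 + 72·18785 = 1352569, and √1352569 = 1163.
So n = (7 + 1163) / 18 = 1170/18 = 65.

65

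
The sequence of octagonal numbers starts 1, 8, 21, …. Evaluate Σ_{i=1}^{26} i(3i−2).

Σ i(3i−2) = 3Σi² − 2Σi over i = 1..26.
Σi = 351 and Σi² = 6201.
3·6201 − 2·351 = 17901.

17901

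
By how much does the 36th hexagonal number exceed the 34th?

36·(2·36 − 1) = 2556 and 34·(2·34 − 1) = 2278.
Difference: 2556 − 2278 = 278.

278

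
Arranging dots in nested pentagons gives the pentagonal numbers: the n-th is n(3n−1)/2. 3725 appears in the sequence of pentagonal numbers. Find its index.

Set n(3n−1)/2 = 3725, giving 3n² − n − 7450 = 0.
So n = (1 + 299) / 6 = 300/6 = 50.

50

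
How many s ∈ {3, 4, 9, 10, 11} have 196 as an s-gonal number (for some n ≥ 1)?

2

s = 3: P(3, 19) = 190 and P(3, 20) = 210; 196 is not s-gonal.
s = 4: P(4, 14) = 196. ✓
s = 9: P(9, 7) = 154 and P(9, 8) = 204; 196 is not s-gonal.
s = 10: P(10, 7) = 175 and P(10, 8) = 232; 196 is not s-gonal.
s = 11: P(11, 7) = 196. ✓
Hits: s ∈ {4, 11} → 2.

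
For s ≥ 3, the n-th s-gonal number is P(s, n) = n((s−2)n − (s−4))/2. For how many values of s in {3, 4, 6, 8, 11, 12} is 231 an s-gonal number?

2

s = 3: P(3, 21) = 231. ✓
s = 4: P(4, 15) = 225 and P(4, 16) = 256; 231 is not s-gonal.
s = 6: P(6, 11) = 231. ✓
s = 8: P(8, 9) = 225 and P(8, 10) = 280; 231 is not s-gonal.
s = 11: P(11, 7) = 196 and P(11, 8) = 260; 231 is not s-gonal.
s = 12: P(12, 7) = 217 and P(12, 8) = 288; 231 is not s-gonal.
Hits: s ∈ {3, 6} → 2.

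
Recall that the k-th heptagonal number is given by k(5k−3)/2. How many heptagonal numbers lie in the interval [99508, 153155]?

48

The n-th heptagonal number is n(5n−3)/2.
Smallest index with value ≥ 99508: n = 200 (giving 99700).
Largest index with value ≤ 153155: n = 247 (giving 152152).
Indices 200 through 247: 48 terms.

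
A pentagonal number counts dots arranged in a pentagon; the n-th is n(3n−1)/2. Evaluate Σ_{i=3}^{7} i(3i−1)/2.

Σ i(3i−1)/2 = (3Σi² − Σi) / 2 over i = 3..7.
Σi = 28 − 3 = 25 and Σi² = 140 − 5 = 135.
(3·135 − 1·25) / 2 = 380/2 = 190.

190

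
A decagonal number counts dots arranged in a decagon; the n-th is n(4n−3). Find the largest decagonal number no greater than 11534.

11502

Solve n(4n−3) ≤ 11534 for integer n.
n = 54 gives 11502 ≤ 11534, while n = 55 gives 11935 > 11534; so the answer is 11502.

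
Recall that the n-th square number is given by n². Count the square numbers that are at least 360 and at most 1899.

The n-th square number is n².
Smallest index with value ≥ 360: n = 19 (giving 361).
Largest index with value ≤ 1899: n = 43 (giving 1849).
Indices 19 through 43: 25 terms.

25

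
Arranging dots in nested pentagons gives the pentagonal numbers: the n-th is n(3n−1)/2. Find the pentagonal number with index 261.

102051

The 261st pentagonal number is n(3n−1)/2 with n = 261.
261·(3·261 − 1)/2 = 261·782/2 = 261·391 = 102051.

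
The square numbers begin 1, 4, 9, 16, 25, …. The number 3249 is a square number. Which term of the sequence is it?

57

We need n² = 3249, so n = √3249 = 57.
Check: 57² = 3249. ✓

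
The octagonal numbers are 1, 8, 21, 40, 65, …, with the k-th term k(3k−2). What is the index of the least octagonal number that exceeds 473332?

Solve n(3n−2) > 473332 for integer n.
The largest n with value ≤ 473332 is 397 (since 472033 ≤ 473332 < 474416), so the first above is n = 398, value 474416.

398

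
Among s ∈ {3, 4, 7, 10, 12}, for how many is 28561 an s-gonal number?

1

s = 3: P(3, 238) = 28441 and P(3, 239) = 28680; 28561 is not s-gonal.
s = 4: P(4, 169) = 28561. ✓
s = 7: P(7, 107) = 28462 and P(7, 108) = 28998; 28561 is not s-gonal.
s = 10: P(10, 84) = 27972 and P(10, 85) = 28645; 28561 is not s-gonal.
s = 12: P(12, 75) = 27825 and P(12, 76) = 28576; 28561 is not s-gonal.
Hits: s ∈ {4} → 1.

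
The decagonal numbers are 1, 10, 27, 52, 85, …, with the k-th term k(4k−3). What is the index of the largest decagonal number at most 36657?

Solve n(4n−3) ≤ 36657 for integer n.
n = 96 gives 36576 ≤ 36657, while n = 97 gives 37345 > 36657; so the answer is index 96.

96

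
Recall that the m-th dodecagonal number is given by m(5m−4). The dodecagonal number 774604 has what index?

394

Set n(5n−4) = 774604, giving 5n² − 4n − 774604 = 0.
The discriminant is 16 + 20·774604 = 15492096, and √15492096 = 3936.
So n = (4 + 3936) / 10 = 3940/10 = 394.
Check: 394·(5·394 − 4) = 774604. ✓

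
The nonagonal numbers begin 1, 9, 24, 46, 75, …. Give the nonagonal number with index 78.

78·(7·78 − 5)/2 = 78·541/2 = 21099.

21099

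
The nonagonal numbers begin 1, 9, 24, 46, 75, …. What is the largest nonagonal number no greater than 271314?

Solve n(7n−5)/2 ≤ 271314 for integer n.
n = 278 gives 269799 ≤ 271314, while n = 279 gives 271746 > 271314; so the answer is 269799.

269799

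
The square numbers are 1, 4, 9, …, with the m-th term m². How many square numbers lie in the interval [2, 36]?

The n-th square number is n².
Smallest index with value ≥ 2: n = 2 (giving 4).
Largest index with value ≤ 36: n = 6 (giving 36).
Indices 2 through 6: 5 terms.

5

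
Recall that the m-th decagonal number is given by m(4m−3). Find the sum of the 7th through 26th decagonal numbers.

23450

Σ i(4i−3) = 4Σi² − 3Σi over i = 7..26.
Σi = 351 − 21 = 330 and Σi² = 6201 − 91 = 6110.
4·6110 − 3·330 = 23450.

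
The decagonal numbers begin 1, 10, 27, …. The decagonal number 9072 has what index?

Set n(4n−3) = 9072, giving 4n² − 3n − 9072 = 0.
The discriminant is 9 + 16·9072 = 145161, and √145161 = 381.
So n = (3 + 381) / 8 = 384/8 = 48.
Check: 48·(4·48 − 3) = 9072. ✓

48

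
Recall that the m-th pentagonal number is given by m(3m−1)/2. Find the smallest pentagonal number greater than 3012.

3015

Solve n(3n−1)/2 > 3012 for integer n.
The largest n with value ≤ 3012 is 44 (since 2882 ≤ 3012 < 3015), so the first above is n = 45, value 3015.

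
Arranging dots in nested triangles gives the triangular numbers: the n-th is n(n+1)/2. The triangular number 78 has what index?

12

Set n(n+1)/2 = 78, giving n² + n − 156 = 0.
The discriminant is 1 + 8·78 = 625, and √625 = 25.
So n = (-1 + 25) / 2 = 24/2 = 12.
Check: 12·13/2 = 78. ✓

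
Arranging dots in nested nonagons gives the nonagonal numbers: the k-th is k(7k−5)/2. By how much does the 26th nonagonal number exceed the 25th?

176

Consecutive nonagonal numbers differ by 7n − 6: here 7·26 − 6 = 176.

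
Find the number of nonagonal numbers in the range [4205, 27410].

53

The n-th nonagonal number is n(7n−5)/2.
Smallest index with value ≥ 4205: n = 36 (giving 4446).
Largest index with value ≤ 27410: n = 88 (giving 26884).
Indices 36 through 88: 53 terms.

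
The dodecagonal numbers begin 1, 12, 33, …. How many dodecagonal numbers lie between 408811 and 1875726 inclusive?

326

The n-th dodecagonal number is n(5n−4).
Smallest index with value ≥ 408811: n = 287 (giving 410697).
Largest index with value ≤ 1875726: n = 612 (giving 1870272).
Indices 287 through 612: 326 terms.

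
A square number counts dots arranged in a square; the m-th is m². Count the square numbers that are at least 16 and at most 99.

6

The n-th square number is n².
Smallest index with value ≥ 16: n = 4 (giving 16).
Largest index with value ≤ 99: n = 9 (giving 81).
Indices 4 through 9: 6 terms.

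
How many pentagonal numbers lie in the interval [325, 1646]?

19

The n-th pentagonal number is n(3n−1)/2.
Smallest index with value ≥ 325: n = 15 (giving 330).
Largest index with value ≤ 1646: n = 33 (giving 1617).
Indices 15 through 33: 19 terms.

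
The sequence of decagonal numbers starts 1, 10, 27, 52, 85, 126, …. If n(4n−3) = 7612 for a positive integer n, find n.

Set n(4n−3) = 7612, giving 4n² − 3n − 7612 = 0.
So n = (3 + 349) / 8 = 352/8 = 44.
Check: 44·(4·44 − 3) = 7612. ✓

44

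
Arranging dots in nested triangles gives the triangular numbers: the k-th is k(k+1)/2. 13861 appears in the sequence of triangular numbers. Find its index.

166

Set n(n+1)/2 = 13861, giving n² + n − 27722 = 0.
So n = (-1 + 333) / 2 = 332/2 = 166.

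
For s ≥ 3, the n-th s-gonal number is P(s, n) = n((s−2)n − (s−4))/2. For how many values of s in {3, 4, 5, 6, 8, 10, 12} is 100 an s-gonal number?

s = 3: P(3, 13) = 91 and P(3, 14) = 105; 100 is not s-gonal.
s = 4: P(4, 10) = 100. ✓
s = 5: P(5, 8) = 92 and P(5, 9) = 117; 100 is not s-gonal.
s = 6: P(6, 7) = 91 and P(6, 8) = 120; 100 is not s-gonal.
s = 8: P(8, 6) = 96 and P(8, 7) = 133; 100 is not s-gonal.
s = 10: P(10, 5) = 85 and P(10, 6) = 126; 100 is not s-gonal.
s = 12: P(12, 4) = 64 and P(12, 5) = 105; 100 is not s-gonal.
Hits: s ∈ {4} → 1.

1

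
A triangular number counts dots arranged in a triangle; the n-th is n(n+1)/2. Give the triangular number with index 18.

171

The 18th triangular number is n(n+1)/2 with n = 18.
18·19/2 = 342/2 = 171.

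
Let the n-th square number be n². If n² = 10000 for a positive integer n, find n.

100

We need n² = 10000, so n = √10000 = 100.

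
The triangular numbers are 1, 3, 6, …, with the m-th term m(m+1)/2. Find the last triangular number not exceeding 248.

Solve n(n+1)/2 ≤ 248 for integer n.
n = 21 gives 231 ≤ 248, while n = 22 gives 253 > 248; so the answer is 231.

231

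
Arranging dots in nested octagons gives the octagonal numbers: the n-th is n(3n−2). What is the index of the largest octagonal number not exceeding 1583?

Solve n(3n−2) ≤ 1583 for integer n.
n = 23 gives 1541 ≤ 1583, while n = 24 gives 1680 > 1583; so the answer is index 23.

23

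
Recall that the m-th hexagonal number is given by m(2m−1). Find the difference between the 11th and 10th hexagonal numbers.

41

Consecutive hexagonal numbers differ by 4n − 3: here 4·11 − 3 = 41.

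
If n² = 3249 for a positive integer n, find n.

We need n² = 3249, so n = √3249 = 57.
Check: 57² = 3249. ✓

57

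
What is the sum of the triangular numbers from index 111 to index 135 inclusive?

Σ i(i+1)/2 = (Σi² + Σi) / 2 over i = 111..135.
Σi = 9180 − 6105 = 3075 and Σi² = 829260 − 449735 = 379525.
(1·379525 + 1·3075) / 2 = 382600/2 = 191300.

191300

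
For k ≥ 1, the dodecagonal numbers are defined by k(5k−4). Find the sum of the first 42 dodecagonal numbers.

124313

Σ i(5i−4) = 5Σi² − 4Σi over i = 1..42.
Σi = 903 and Σi² = 25585.
5·25585 − 4·903 = 124313.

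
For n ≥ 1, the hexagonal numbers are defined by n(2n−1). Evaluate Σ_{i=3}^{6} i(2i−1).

154

Σ i(2i−1) = 2Σi² − Σi over i = 3..6.
Σi = 21 − 3 = 18 and Σi² = 91 − 5 = 86.
2·86 − 1·18 = 154.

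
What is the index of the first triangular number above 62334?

353

Solve n(n+1)/2 > 62334 for integer n.
The largest n with value ≤ 62334 is 352 (since 62128 ≤ 62334 < 62481), so the first above is n = 353, value 62481.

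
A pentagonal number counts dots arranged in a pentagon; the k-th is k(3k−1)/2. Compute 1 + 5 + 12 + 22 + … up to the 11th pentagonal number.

726

Σ i(3i−1)/2 = (3Σi² − Σi) / 2 over i = 1..11.
Σi = 66 and Σi² = 506.
(3·506 − 1·66) / 2 = 1452/2 = 726.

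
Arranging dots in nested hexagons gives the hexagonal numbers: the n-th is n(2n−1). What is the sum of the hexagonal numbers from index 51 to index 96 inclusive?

509841

Σ i(2i−1) = 2Σi² − Σi over i = 51..96.
Σi = 4656 − 1275 = 3381 and Σi² = 299536 − 42925 = 256611.
2·256611 − 1·3381 = 509841.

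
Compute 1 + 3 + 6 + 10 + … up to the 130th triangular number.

Σ i(i+1)/2 = (Σi² + Σi) / 2 over i = 1..130.
Σi = 8515 and Σi² = 740805.
(1·740805 + 1·8515) / 2 = 749320/2 = 374660.

374660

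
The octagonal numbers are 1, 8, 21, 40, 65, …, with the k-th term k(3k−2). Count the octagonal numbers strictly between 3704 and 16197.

The n-th octagonal number is n(3n−2).
Smallest index with value > 3704: n = 36 (giving 3816).
Largest index with value < 16197: n = 73 (giving 15841).
Indices 36 through 73: 38 terms.

38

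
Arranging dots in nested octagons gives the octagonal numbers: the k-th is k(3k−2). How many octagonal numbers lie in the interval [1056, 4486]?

The n-th octagonal number is n(3n−2).
Smallest index with value ≥ 1056: n = 20 (giving 1160).
Largest index with value ≤ 4486: n = 39 (giving 4485).
Indices 20 through 39: 20 terms.

20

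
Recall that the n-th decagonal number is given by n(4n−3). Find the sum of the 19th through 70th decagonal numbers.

451802

Σ i(4i−3) = 4Σi² − 3Σi over i = 19..70.
Σi = 2485 − 171 = 2314 and Σi² = 116795 − 2109 = 114686.
4·114686 − 3·2314 = 451802.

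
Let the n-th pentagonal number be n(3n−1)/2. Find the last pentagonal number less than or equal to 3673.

Solve n(3n−1)/2 ≤ 3673 for integer n.
n = 49 gives 3577 ≤ 3673, while n = 50 gives 3725 > 3673; so the answer is 3577.

3577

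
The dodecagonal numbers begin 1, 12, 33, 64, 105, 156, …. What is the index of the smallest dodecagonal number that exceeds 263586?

Solve n(5n−4) > 263586 for integer n.
The largest n with value ≤ 263586 is 230 (since 263580 ≤ 263586 < 265881), so the first above is n = 231, value 265881.

231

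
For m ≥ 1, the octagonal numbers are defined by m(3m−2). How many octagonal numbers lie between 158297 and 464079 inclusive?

163

The n-th octagonal number is n(3n−2).
Smallest index with value ≥ 158297: n = 231 (giving 159621).
Largest index with value ≤ 464079: n = 393 (giving 462561).
Indices 231 through 393: 163 terms.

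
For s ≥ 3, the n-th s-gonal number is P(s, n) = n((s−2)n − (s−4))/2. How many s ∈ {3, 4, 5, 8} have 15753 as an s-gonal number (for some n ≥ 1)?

1

s = 3: P(3, 177) = 15753. ✓
s = 4: P(4, 125) = 15625 and P(4, 126) = 15876; 15753 is not s-gonal.
s = 5: P(5, 102) = 15555 and P(5, 103) = 15862; 15753 is not s-gonal.
s = 8: P(8, 72) = 15408 and P(8, 73) = 15841; 15753 is not s-gonal.
Hits: s ∈ {3} → 1.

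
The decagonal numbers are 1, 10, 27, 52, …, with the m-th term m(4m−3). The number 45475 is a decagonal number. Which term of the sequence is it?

Set n(4n−3) = 45475, giving 4n² − 3n − 45475 = 0.
The discriminant is 9 + 16·45475 = 727609, and √727609 = 853.
So n = (3 + 853) / 8 = 856/8 = 107.

107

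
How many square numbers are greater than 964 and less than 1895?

The n-th square number is n².
Smallest index with value > 964: n = 32 (giving 1024).
Largest index with value < 1895: n = 43 (giving 1849).
Indices 32 through 43: 12 terms.

12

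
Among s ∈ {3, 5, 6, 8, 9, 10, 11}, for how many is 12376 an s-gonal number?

2

s = 3: P(3, 156) = 12246 and P(3, 157) = 12403; 12376 is not s-gonal.
s = 5: P(5, 91) = 12376. ✓
s = 6: P(6, 78) = 12090 and P(6, 79) = 12403; 12376 is not s-gonal.
s = 8: P(8, 64) = 12160 and P(8, 65) = 12545; 12376 is not s-gonal.
s = 9: P(9, 59) = 12036 and P(9, 60) = 12450; 12376 is not s-gonal.
s = 10: P(10, 56) = 12376. ✓
s = 11: P(11, 52) = 11986 and P(11, 53) = 12455; 12376 is not s-gonal.
Hits: s ∈ {5, 10} → 2.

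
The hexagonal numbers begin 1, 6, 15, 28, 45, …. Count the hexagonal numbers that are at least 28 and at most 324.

9

The n-th hexagonal number is n(2n−1).
Smallest index with value ≥ 28: n = 4 (giving 28).
Largest index with value ≤ 324: n = 12 (giving 276).
Indices 4 through 12: 9 terms.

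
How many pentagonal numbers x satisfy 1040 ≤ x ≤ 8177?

The n-th pentagonal number is n(3n−1)/2.
Smallest index with value ≥ 1040: n = 27 (giving 1080).
Largest index with value ≤ 8177: n = 74 (giving 8177).
Indices 27 through 74: 48 terms.

48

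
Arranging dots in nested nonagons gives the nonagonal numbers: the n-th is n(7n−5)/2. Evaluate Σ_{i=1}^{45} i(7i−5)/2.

107295

Σ i(7i−5)/2 = (7Σi² − 5Σi) / 2 over i = 1..45.
Σi = 1035 and Σi² = 31395.
(7·31395 − 5·1035) / 2 = 214590/2 = 107295.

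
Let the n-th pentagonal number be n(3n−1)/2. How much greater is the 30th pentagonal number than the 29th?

Consecutive pentagonal numbers differ by 3n − 2: here 3·30 − 2 = 88.

88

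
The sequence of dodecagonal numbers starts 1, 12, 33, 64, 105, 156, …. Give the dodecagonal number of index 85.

35785

The 85th dodecagonal number is n(5n−4) with n = 85.
85·(5·85 − 4) = 85·421 = 35785.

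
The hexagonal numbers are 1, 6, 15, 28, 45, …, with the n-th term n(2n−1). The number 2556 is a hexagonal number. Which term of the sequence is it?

36

Set n(2n−1) = 2556, giving 2n² − n − 2556 = 0.
The discriminant is 1 + 8·2556 = 20449, and √20449 = 143.
So n = (1 + 143) / 4 = 144/4 = 36.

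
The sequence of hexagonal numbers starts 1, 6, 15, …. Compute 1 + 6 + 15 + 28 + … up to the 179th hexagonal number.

Σ i(2i−1) = 2Σi² − Σi over i = 1..179.
Σi = 16110 and Σi² = 1927830.
2·1927830 − 1·16110 = 3839550.

3839550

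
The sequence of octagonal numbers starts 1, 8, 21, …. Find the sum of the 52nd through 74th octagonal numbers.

Σ i(3i−2) = 3Σi² − 2Σi over i = 52..74.
Σi = 2775 − 1326 = 1449 and Σi² = 137825 − 45526 = 92299.
3·92299 − 2·1449 = 273999.

273999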